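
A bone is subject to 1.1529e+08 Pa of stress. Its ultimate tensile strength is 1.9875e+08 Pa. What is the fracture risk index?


FRI = applied / ultimate
FRI = 1.1529e+08 / 1.9875e+08
FRI = 0.5801


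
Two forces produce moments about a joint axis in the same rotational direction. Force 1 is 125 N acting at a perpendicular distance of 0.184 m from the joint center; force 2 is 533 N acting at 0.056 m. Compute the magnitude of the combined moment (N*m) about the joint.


M = F1 * d1 + F2 * d2
M = 125 * 0.184 + 533 * 0.056
M = 23.0000 + 29.8480
M = 52.8480


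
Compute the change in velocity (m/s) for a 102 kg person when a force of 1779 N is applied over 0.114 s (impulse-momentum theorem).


J = F * dt = 1779 * 0.114 = 202.8060 N*s
delta_v = J / m
delta_v = 202.8060 / 102
delta_v = 1.9883


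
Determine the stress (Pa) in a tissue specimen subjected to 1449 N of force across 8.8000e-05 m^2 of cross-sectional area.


stress = F / A
stress = 1449 / 8.8000e-05
stress = 1.6466e+07


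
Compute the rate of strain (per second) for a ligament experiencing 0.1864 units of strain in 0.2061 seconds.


strain_rate = delta_strain / delta_t
strain_rate = 0.1864 / 0.2061
strain_rate = 0.9044


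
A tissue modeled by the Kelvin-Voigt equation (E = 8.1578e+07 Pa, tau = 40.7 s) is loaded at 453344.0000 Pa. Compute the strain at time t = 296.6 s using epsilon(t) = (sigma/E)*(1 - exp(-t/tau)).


epsilon(t) = (sigma/E) * (1 - exp(-t/tau))
sigma/E = 453344.0000 / 8.1578e+07 = 0.0056
exp(-t/tau) = exp(-296.6 / 40.7) = 6.8406e-04
epsilon = 0.0056 * (1 - 6.8406e-04)
epsilon = 0.0056


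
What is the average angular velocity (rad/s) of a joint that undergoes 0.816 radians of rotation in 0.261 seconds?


omega = delta_theta / delta_t
omega = 0.816 / 0.261
omega = 3.1264


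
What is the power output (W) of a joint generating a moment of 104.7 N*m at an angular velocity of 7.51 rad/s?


P = M * omega
P = 104.7 * 7.51
P = 786.2970


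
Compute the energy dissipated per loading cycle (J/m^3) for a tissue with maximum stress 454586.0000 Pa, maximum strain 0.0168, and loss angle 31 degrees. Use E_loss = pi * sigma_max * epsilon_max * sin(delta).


E_loss = pi * sigma_max * epsilon_max * sin(delta)
delta = 31 deg = 0.5411 rad
sin(delta) = 0.5150
E_loss = pi * 454586.0000 * 0.0168 * 0.5150
E_loss = 12357.0427


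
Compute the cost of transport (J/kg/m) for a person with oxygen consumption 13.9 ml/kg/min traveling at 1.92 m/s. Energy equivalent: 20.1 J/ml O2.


Power per kg = VO2 * 20.1 / 60
Power per kg = 13.9 * 20.1 / 60 = 4.6565 W/kg
Cost = power_per_kg / speed
Cost = 4.6565 / 1.92
Cost = 2.4253


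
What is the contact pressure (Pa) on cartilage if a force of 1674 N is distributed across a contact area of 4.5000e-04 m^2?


P = F / A
P = 1674 / 4.5000e-04
P = 3.7200e+06


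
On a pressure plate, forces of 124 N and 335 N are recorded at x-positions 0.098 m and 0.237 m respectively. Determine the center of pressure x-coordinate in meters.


COP_x = (F1*x1 + F2*x2) / (F1 + F2)
COP_x = (124*0.098 + 335*0.237) / (124 + 335)
Numerator = 91.5470
Denominator = 459
COP_x = 0.1994


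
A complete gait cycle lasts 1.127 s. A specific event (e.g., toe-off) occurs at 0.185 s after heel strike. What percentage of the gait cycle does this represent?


pct = (event_time / cycle_time) * 100
pct = (0.185 / 1.127) * 100
ratio = 0.1642
pct = 16.4153


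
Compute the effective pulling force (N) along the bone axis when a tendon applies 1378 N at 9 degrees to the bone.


F_eff = F_tendon * cos(theta)
theta = 9 deg = 0.1571 rad
cos(theta) = 0.9877
F_eff = 1378 * 0.9877
F_eff = 1361.0345


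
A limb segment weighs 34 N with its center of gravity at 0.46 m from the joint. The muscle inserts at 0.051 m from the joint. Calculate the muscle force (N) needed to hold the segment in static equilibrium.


F_muscle = W * d_load / d_muscle
F_muscle = 34 * 0.46 / 0.051
Numerator = 15.6400
F_muscle = 306.6667


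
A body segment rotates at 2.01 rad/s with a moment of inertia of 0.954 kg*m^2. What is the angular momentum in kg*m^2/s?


L = I * omega
L = 0.954 * 2.01
L = 1.9175


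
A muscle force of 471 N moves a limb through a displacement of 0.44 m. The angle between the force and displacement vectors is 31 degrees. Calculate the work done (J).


W = F * d * cos(theta)
theta = 31 deg = 0.5411 rad
cos(theta) = 0.8572
W = 471 * 0.44 * 0.8572
W = 177.6394


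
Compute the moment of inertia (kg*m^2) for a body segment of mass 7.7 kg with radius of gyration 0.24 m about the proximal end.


I = m * k^2
I = 7.7 * 0.24^2
k^2 = 0.0576
I = 0.4435


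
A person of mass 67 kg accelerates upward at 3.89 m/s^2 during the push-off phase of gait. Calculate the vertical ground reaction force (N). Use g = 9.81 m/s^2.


GRF = m * (g + a)
GRF = 67 * (9.81 + 3.89)
GRF = 67 * 13.7000
GRF = 917.9000


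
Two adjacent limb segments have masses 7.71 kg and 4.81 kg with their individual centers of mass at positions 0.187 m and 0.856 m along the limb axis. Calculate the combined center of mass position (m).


COM = (m1*x1 + m2*x2) / (m1 + m2)
COM = (7.71*0.187 + 4.81*0.856) / (7.71 + 4.81)
Numerator = 5.5591
Denominator = 12.5200
COM = 0.4440


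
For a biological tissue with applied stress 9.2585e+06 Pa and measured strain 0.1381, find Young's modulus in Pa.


E = stress / strain
E = 9.2585e+06 / 0.1381
E = 6.7042e+07


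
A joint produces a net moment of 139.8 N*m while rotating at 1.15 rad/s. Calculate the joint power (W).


P = M * omega
P = 139.8 * 1.15
P = 160.7700


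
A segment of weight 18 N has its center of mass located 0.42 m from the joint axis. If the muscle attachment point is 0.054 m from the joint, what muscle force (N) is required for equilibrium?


F_muscle = W * d_load / d_muscle
F_muscle = 18 * 0.42 / 0.054
Numerator = 7.5600
F_muscle = 140.0000


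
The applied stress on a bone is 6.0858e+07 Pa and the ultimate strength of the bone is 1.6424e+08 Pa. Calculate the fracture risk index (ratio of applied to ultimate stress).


FRI = applied / ultimate
FRI = 6.0858e+07 / 1.6424e+08
FRI = 0.3705


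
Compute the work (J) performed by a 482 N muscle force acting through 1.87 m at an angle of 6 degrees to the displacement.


W = F * d * cos(theta)
theta = 6 deg = 0.1047 rad
cos(theta) = 0.9945
W = 482 * 1.87 * 0.9945
W = 896.4024


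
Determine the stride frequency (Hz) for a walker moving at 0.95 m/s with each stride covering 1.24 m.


f = v / stride_length
f = 0.95 / 1.24
f = 0.7661


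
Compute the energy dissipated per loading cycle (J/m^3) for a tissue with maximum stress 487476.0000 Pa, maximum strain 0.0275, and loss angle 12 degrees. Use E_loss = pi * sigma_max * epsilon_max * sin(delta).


E_loss = pi * sigma_max * epsilon_max * sin(delta)
delta = 12 deg = 0.2094 rad
sin(delta) = 0.2079
E_loss = pi * 487476.0000 * 0.0275 * 0.2079
E_loss = 8756.1807


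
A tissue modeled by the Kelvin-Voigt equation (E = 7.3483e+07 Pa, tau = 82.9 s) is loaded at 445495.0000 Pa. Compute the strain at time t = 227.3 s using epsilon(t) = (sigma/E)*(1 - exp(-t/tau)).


epsilon(t) = (sigma/E) * (1 - exp(-t/tau))
sigma/E = 445495.0000 / 7.3483e+07 = 0.0061
exp(-t/tau) = exp(-227.3 / 82.9) = 0.0645
epsilon = 0.0061 * (1 - 0.0645)
epsilon = 0.0057


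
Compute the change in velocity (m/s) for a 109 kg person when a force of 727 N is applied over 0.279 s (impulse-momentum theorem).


J = F * dt = 727 * 0.279 = 202.8330 N*s
delta_v = J / m
delta_v = 202.8330 / 109
delta_v = 1.8609


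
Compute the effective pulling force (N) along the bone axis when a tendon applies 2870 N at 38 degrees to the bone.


F_eff = F_tendon * cos(theta)
theta = 38 deg = 0.6632 rad
cos(theta) = 0.7880
F_eff = 2870 * 0.7880
F_eff = 2261.5909


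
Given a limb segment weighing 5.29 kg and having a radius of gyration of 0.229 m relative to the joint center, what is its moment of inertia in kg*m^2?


I = m * k^2
I = 5.29 * 0.229^2
k^2 = 0.0524
I = 0.2774


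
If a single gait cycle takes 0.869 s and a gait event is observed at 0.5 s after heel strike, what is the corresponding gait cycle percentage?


pct = (event_time / cycle_time) * 100
pct = (0.5 / 0.869) * 100
ratio = 0.5754
pct = 57.5374


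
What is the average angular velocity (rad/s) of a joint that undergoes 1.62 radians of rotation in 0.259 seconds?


omega = delta_theta / delta_t
omega = 1.62 / 0.259
omega = 6.2548


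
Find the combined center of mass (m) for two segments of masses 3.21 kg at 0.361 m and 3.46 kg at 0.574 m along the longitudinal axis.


COM = (m1*x1 + m2*x2) / (m1 + m2)
COM = (3.21*0.361 + 3.46*0.574) / (3.21 + 3.46)
Numerator = 3.1448
Denominator = 6.6700
COM = 0.4715


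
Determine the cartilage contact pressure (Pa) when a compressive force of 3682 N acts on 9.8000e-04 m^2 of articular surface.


P = F / A
P = 3682 / 9.8000e-04
P = 3.7571e+06


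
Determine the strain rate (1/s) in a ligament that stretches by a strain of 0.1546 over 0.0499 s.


strain_rate = delta_strain / delta_t
strain_rate = 0.1546 / 0.0499
strain_rate = 3.0982


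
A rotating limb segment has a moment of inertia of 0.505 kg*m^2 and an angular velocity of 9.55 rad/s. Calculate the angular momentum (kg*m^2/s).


L = I * omega
L = 0.505 * 9.55
L = 4.8228


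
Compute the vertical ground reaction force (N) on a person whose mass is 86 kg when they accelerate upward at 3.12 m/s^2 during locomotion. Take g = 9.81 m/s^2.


GRF = m * (g + a)
GRF = 86 * (9.81 + 3.12)
GRF = 86 * 12.9300
GRF = 1111.9800


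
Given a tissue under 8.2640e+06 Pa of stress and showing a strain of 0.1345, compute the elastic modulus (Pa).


E = stress / strain
E = 8.2640e+06 / 0.1345
E = 6.1442e+07


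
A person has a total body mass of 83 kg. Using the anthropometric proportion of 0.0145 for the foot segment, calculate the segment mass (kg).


m_segment = body_mass * fraction
m_segment = 83 * 0.0145
m_segment = 1.2035


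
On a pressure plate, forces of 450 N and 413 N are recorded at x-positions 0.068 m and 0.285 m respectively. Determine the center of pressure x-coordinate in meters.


COP_x = (F1*x1 + F2*x2) / (F1 + F2)
COP_x = (450*0.068 + 413*0.285) / (450 + 413)
Numerator = 148.3050
Denominator = 863
COP_x = 0.1718


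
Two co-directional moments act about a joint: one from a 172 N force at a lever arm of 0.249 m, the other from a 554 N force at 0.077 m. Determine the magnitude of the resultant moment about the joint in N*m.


M = F1 * d1 + F2 * d2
M = 172 * 0.249 + 554 * 0.077
M = 42.8280 + 42.6580
M = 85.4860


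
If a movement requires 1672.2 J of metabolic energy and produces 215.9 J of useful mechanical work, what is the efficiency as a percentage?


eta = (W_mech / E_meta) * 100
eta = (215.9 / 1672.2) * 100
ratio = 0.1291
eta = 12.9111


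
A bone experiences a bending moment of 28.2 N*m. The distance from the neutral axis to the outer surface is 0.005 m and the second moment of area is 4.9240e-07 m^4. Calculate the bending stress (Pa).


sigma = M * c / I
sigma = 28.2 * 0.005 / 4.9240e-07
M * c = 0.1410
sigma = 286352.5589


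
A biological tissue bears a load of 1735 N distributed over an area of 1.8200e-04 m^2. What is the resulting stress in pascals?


stress = F / A
stress = 1735 / 1.8200e-04
stress = 9.5330e+06


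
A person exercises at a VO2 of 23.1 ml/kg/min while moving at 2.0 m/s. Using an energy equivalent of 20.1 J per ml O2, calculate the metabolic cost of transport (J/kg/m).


Power per kg = VO2 * 20.1 / 60
Power per kg = 23.1 * 20.1 / 60 = 7.7385 W/kg
Cost = power_per_kg / speed
Cost = 7.7385 / 2.0
Cost = 3.8693


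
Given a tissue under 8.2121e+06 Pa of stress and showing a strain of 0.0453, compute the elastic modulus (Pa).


E = stress / strain
E = 8.2121e+06 / 0.0453
E = 1.8128e+08


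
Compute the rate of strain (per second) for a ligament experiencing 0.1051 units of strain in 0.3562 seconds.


strain_rate = delta_strain / delta_t
strain_rate = 0.1051 / 0.3562
strain_rate = 0.2951


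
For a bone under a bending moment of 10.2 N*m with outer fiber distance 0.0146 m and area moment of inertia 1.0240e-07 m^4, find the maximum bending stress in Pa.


sigma = M * c / I
sigma = 10.2 * 0.0146 / 1.0240e-07
M * c = 0.1489
sigma = 1.4543e+06


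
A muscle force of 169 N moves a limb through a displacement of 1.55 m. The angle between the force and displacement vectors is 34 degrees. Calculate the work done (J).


W = F * d * cos(theta)
theta = 34 deg = 0.5934 rad
cos(theta) = 0.8290
W = 169 * 1.55 * 0.8290
W = 217.1664


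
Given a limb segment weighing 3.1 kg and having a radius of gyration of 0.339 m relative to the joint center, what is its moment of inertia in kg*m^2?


I = m * k^2
I = 3.1 * 0.339^2
k^2 = 0.1149
I = 0.3563


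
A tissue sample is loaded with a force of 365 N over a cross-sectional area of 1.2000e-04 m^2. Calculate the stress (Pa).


stress = F / A
stress = 365 / 1.2000e-04
stress = 3.0417e+06


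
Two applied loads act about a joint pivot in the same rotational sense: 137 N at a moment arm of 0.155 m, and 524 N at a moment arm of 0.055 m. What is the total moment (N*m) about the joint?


M = F1 * d1 + F2 * d2
M = 137 * 0.155 + 524 * 0.055
M = 21.2350 + 28.8200
M = 50.0550


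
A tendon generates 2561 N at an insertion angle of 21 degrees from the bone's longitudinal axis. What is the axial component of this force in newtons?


F_eff = F_tendon * cos(theta)
theta = 21 deg = 0.3665 rad
cos(theta) = 0.9336
F_eff = 2561 * 0.9336
F_eff = 2390.8995


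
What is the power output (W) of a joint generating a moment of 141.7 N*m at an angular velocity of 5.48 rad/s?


P = M * omega
P = 141.7 * 5.48
P = 776.5160


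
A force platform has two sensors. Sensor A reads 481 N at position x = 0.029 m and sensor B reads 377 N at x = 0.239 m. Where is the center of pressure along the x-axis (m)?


COP_x = (F1*x1 + F2*x2) / (F1 + F2)
COP_x = (481*0.029 + 377*0.239) / (481 + 377)
Numerator = 104.0520
Denominator = 858
COP_x = 0.1213


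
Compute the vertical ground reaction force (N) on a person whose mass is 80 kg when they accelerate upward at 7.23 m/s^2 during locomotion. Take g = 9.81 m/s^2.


GRF = m * (g + a)
GRF = 80 * (9.81 + 7.23)
GRF = 80 * 17.0400
GRF = 1363.2000


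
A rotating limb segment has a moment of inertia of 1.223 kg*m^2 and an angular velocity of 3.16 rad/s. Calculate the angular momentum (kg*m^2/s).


L = I * omega
L = 1.223 * 3.16
L = 3.8647


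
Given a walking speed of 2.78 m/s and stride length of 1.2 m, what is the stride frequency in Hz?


f = v / stride_length
f = 2.78 / 1.2
f = 2.3167


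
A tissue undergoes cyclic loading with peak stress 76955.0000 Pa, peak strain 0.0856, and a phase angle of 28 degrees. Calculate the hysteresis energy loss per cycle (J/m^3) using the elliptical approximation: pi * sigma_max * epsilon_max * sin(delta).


E_loss = pi * sigma_max * epsilon_max * sin(delta)
delta = 28 deg = 0.4887 rad
sin(delta) = 0.4695
E_loss = pi * 76955.0000 * 0.0856 * 0.4695
E_loss = 9715.6032


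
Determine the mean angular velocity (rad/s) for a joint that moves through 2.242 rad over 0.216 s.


omega = delta_theta / delta_t
omega = 2.242 / 0.216
omega = 10.3796


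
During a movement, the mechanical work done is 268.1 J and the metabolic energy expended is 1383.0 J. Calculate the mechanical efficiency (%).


eta = (W_mech / E_meta) * 100
eta = (268.1 / 1383.0) * 100
ratio = 0.1939
eta = 19.3854


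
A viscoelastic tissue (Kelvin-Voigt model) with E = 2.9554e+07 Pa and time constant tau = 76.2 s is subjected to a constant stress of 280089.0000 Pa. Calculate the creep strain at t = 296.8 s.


epsilon(t) = (sigma/E) * (1 - exp(-t/tau))
sigma/E = 280089.0000 / 2.9554e+07 = 0.0095
exp(-t/tau) = exp(-296.8 / 76.2) = 0.0203
epsilon = 0.0095 * (1 - 0.0203)
epsilon = 0.0093


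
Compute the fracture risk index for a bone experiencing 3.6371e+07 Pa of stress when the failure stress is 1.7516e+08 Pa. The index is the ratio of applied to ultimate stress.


FRI = applied / ultimate
FRI = 3.6371e+07 / 1.7516e+08
FRI = 0.2076


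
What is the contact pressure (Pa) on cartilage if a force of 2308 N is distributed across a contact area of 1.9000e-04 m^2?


P = F / A
P = 2308 / 1.9000e-04
P = 1.2147e+07


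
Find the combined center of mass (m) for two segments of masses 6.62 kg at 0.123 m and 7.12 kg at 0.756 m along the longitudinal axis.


COM = (m1*x1 + m2*x2) / (m1 + m2)
COM = (6.62*0.123 + 7.12*0.756) / (6.62 + 7.12)
Numerator = 6.1970
Denominator = 13.7400
COM = 0.4510


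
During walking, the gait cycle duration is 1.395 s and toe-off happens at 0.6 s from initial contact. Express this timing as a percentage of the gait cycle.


pct = (event_time / cycle_time) * 100
pct = (0.6 / 1.395) * 100
ratio = 0.4301
pct = 43.0108


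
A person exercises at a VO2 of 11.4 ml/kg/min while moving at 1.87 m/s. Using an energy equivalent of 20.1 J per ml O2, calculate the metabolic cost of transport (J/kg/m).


Power per kg = VO2 * 20.1 / 60
Power per kg = 11.4 * 20.1 / 60 = 3.8190 W/kg
Cost = power_per_kg / speed
Cost = 3.8190 / 1.87
Cost = 2.0422


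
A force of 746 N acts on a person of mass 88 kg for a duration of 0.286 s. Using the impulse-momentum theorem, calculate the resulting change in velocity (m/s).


J = F * dt = 746 * 0.286 = 213.3560 N*s
delta_v = J / m
delta_v = 213.3560 / 88
delta_v = 2.4245


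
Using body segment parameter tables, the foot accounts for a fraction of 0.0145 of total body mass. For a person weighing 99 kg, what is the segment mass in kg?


m_segment = body_mass * fraction
m_segment = 99 * 0.0145
m_segment = 1.4355


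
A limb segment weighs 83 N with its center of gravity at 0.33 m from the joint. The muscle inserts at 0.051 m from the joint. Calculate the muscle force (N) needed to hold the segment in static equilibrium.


F_muscle = W * d_load / d_muscle
F_muscle = 83 * 0.33 / 0.051
Numerator = 27.3900
F_muscle = 537.0588


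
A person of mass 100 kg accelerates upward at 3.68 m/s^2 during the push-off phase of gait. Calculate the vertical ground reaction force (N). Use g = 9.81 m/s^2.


GRF = m * (g + a)
GRF = 100 * (9.81 + 3.68)
GRF = 100 * 13.4900
GRF = 1349.0000


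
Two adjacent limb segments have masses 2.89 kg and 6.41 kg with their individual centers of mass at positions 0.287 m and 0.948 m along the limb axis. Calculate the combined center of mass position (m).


COM = (m1*x1 + m2*x2) / (m1 + m2)
COM = (2.89*0.287 + 6.41*0.948) / (2.89 + 6.41)
Numerator = 6.9061
Denominator = 9.3000
COM = 0.7426


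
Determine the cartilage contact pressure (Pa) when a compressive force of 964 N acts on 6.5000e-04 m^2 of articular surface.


P = F / A
P = 964 / 6.5000e-04
P = 1.4831e+06


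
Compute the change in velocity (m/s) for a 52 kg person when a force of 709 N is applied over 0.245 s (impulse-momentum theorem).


J = F * dt = 709 * 0.245 = 173.7050 N*s
delta_v = J / m
delta_v = 173.7050 / 52
delta_v = 3.3405


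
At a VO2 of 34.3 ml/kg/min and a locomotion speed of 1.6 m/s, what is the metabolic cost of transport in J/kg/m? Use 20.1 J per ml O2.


Power per kg = VO2 * 20.1 / 60
Power per kg = 34.3 * 20.1 / 60 = 11.4905 W/kg
Cost = power_per_kg / speed
Cost = 11.4905 / 1.6
Cost = 7.1816


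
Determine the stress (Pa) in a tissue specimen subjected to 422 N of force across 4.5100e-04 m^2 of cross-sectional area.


stress = F / A
stress = 422 / 4.5100e-04
stress = 935698.4479


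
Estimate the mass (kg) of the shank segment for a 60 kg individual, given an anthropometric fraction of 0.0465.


m_segment = body_mass * fraction
m_segment = 60 * 0.0465
m_segment = 2.7900


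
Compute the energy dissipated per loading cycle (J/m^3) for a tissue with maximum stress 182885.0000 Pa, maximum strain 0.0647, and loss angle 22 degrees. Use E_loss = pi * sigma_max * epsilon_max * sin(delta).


E_loss = pi * sigma_max * epsilon_max * sin(delta)
delta = 22 deg = 0.3840 rad
sin(delta) = 0.3746
E_loss = pi * 182885.0000 * 0.0647 * 0.3746
E_loss = 13925.3993


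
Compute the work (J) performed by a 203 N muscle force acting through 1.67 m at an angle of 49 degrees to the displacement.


W = F * d * cos(theta)
theta = 49 deg = 0.8552 rad
cos(theta) = 0.6561
W = 203 * 1.67 * 0.6561
W = 222.4106


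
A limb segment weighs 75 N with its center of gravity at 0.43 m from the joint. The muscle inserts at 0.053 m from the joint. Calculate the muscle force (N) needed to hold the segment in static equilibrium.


F_muscle = W * d_load / d_muscle
F_muscle = 75 * 0.43 / 0.053
Numerator = 32.2500
F_muscle = 608.4906


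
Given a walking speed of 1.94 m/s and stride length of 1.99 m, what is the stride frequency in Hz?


f = v / stride_length
f = 1.94 / 1.99
f = 0.9749


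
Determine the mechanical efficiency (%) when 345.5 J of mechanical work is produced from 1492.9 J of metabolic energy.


eta = (W_mech / E_meta) * 100
eta = (345.5 / 1492.9) * 100
ratio = 0.2314
eta = 23.1429


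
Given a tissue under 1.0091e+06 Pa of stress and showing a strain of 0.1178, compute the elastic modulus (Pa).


E = stress / strain
E = 1.0091e+06 / 0.1178
E = 8.5662e+06


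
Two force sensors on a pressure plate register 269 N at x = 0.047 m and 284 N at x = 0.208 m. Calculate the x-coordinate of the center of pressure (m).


COP_x = (F1*x1 + F2*x2) / (F1 + F2)
COP_x = (269*0.047 + 284*0.208) / (269 + 284)
Numerator = 71.7150
Denominator = 553
COP_x = 0.1297


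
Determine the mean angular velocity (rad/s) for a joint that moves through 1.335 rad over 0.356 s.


omega = delta_theta / delta_t
omega = 1.335 / 0.356
omega = 3.7500


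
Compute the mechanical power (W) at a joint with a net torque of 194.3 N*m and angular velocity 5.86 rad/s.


P = M * omega
P = 194.3 * 5.86
P = 1138.5980


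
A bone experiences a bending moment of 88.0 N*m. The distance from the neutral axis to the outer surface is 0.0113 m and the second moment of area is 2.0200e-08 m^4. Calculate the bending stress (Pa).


sigma = M * c / I
sigma = 88.0 * 0.0113 / 2.0200e-08
M * c = 0.9944
sigma = 4.9228e+07


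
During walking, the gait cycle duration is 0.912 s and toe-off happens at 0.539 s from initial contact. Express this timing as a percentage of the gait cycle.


pct = (event_time / cycle_time) * 100
pct = (0.539 / 0.912) * 100
ratio = 0.5910
pct = 59.1009


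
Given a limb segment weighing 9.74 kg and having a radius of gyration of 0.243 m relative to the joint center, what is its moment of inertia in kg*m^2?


I = m * k^2
I = 9.74 * 0.243^2
k^2 = 0.0590
I = 0.5751


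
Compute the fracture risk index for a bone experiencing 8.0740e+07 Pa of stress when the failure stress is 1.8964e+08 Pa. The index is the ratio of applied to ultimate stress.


FRI = applied / ultimate
FRI = 8.0740e+07 / 1.8964e+08
FRI = 0.4258


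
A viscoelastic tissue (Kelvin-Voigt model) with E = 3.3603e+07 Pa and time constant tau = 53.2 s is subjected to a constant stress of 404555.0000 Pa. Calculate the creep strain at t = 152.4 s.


epsilon(t) = (sigma/E) * (1 - exp(-t/tau))
sigma/E = 404555.0000 / 3.3603e+07 = 0.0120
exp(-t/tau) = exp(-152.4 / 53.2) = 0.0570
epsilon = 0.0120 * (1 - 0.0570)
epsilon = 0.0114


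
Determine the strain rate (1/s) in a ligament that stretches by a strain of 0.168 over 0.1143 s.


strain_rate = delta_strain / delta_t
strain_rate = 0.168 / 0.1143
strain_rate = 1.4698


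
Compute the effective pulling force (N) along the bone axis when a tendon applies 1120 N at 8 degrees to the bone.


F_eff = F_tendon * cos(theta)
theta = 8 deg = 0.1396 rad
cos(theta) = 0.9903
F_eff = 1120 * 0.9903
F_eff = 1109.1002


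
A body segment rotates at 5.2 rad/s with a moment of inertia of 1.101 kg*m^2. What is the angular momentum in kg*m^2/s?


L = I * omega
L = 1.101 * 5.2
L = 5.7252


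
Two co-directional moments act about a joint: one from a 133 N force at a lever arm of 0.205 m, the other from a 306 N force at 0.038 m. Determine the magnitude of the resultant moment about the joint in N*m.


M = F1 * d1 + F2 * d2
M = 133 * 0.205 + 306 * 0.038
M = 27.2650 + 11.6280
M = 38.8930


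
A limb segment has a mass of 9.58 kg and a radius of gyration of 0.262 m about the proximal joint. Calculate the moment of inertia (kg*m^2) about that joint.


I = m * k^2
I = 9.58 * 0.262^2
k^2 = 0.0686
I = 0.6576


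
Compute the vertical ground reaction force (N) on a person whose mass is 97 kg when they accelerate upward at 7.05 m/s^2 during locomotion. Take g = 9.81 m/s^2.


GRF = m * (g + a)
GRF = 97 * (9.81 + 7.05)
GRF = 97 * 16.8600
GRF = 1635.4200


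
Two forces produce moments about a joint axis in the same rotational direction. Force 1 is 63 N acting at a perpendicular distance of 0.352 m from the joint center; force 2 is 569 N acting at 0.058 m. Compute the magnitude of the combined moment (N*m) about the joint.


M = F1 * d1 + F2 * d2
M = 63 * 0.352 + 569 * 0.058
M = 22.1760 + 33.0020
M = 55.1780


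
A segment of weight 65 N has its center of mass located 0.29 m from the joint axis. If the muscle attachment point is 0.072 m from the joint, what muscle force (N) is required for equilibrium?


F_muscle = W * d_load / d_muscle
F_muscle = 65 * 0.29 / 0.072
Numerator = 18.8500
F_muscle = 261.8056


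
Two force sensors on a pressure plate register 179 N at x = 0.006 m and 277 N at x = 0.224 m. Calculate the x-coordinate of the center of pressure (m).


COP_x = (F1*x1 + F2*x2) / (F1 + F2)
COP_x = (179*0.006 + 277*0.224) / (179 + 277)
Numerator = 63.1220
Denominator = 456
COP_x = 0.1384


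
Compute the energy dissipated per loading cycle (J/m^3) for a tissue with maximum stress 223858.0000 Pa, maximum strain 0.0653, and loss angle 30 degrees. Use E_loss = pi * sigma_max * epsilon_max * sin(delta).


E_loss = pi * sigma_max * epsilon_max * sin(delta)
delta = 30 deg = 0.5236 rad
sin(delta) = 0.5000
E_loss = pi * 223858.0000 * 0.0653 * 0.5000
E_loss = 22961.7867


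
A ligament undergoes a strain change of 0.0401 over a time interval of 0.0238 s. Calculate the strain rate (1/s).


strain_rate = delta_strain / delta_t
strain_rate = 0.0401 / 0.0238
strain_rate = 1.6849


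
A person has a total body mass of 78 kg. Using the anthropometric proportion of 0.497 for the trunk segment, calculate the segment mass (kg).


m_segment = body_mass * fraction
m_segment = 78 * 0.497
m_segment = 38.7660


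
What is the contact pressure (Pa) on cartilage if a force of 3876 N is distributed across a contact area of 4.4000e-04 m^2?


P = F / A
P = 3876 / 4.4000e-04
P = 8.8091e+06


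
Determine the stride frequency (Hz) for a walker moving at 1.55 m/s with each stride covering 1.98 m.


f = v / stride_length
f = 1.55 / 1.98
f = 0.7828


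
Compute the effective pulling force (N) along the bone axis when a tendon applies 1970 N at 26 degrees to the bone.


F_eff = F_tendon * cos(theta)
theta = 26 deg = 0.4538 rad
cos(theta) = 0.8988
F_eff = 1970 * 0.8988
F_eff = 1770.6243


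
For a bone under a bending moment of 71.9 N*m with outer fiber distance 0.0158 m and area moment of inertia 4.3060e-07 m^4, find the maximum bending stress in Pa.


sigma = M * c / I
sigma = 71.9 * 0.0158 / 4.3060e-07
M * c = 1.1360
sigma = 2.6382e+06


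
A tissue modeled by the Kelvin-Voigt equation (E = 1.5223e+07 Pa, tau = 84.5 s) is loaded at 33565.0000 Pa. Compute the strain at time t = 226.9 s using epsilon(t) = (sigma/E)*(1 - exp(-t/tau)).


epsilon(t) = (sigma/E) * (1 - exp(-t/tau))
sigma/E = 33565.0000 / 1.5223e+07 = 0.0022
exp(-t/tau) = exp(-226.9 / 84.5) = 0.0682
epsilon = 0.0022 * (1 - 0.0682)
epsilon = 0.0021


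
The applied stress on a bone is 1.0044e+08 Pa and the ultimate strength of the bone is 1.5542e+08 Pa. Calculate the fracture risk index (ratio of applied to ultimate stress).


FRI = applied / ultimate
FRI = 1.0044e+08 / 1.5542e+08
FRI = 0.6462


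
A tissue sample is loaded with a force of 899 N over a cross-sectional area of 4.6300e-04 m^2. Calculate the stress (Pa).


stress = F / A
stress = 899 / 4.6300e-04
stress = 1.9417e+06


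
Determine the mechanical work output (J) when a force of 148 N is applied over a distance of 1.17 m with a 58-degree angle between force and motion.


W = F * d * cos(theta)
theta = 58 deg = 1.0123 rad
cos(theta) = 0.5299
W = 148 * 1.17 * 0.5299
W = 91.7608


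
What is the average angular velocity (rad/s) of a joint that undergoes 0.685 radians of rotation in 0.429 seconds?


omega = delta_theta / delta_t
omega = 0.685 / 0.429
omega = 1.5967


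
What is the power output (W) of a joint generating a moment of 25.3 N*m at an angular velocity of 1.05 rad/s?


P = M * omega
P = 25.3 * 1.05
P = 26.5650


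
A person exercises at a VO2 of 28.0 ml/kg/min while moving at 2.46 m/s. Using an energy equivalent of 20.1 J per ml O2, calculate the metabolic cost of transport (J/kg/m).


Power per kg = VO2 * 20.1 / 60
Power per kg = 28.0 * 20.1 / 60 = 9.3800 W/kg
Cost = power_per_kg / speed
Cost = 9.3800 / 2.46
Cost = 3.8130


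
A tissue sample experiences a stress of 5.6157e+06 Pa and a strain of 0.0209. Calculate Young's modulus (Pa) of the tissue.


E = stress / strain
E = 5.6157e+06 / 0.0209
E = 2.6869e+08


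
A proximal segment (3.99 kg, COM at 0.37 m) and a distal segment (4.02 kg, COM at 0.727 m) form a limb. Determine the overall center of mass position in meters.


COM = (m1*x1 + m2*x2) / (m1 + m2)
COM = (3.99*0.37 + 4.02*0.727) / (3.99 + 4.02)
Numerator = 4.3988
Denominator = 8.0100
COM = 0.5492


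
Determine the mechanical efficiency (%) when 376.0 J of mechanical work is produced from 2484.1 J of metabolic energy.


eta = (W_mech / E_meta) * 100
eta = (376.0 / 2484.1) * 100
ratio = 0.1514
eta = 15.1363


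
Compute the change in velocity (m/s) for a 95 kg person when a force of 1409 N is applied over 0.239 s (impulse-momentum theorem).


J = F * dt = 1409 * 0.239 = 336.7510 N*s
delta_v = J / m
delta_v = 336.7510 / 95
delta_v = 3.5447


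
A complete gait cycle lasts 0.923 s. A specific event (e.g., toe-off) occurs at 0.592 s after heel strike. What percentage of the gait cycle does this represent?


pct = (event_time / cycle_time) * 100
pct = (0.592 / 0.923) * 100
ratio = 0.6414
pct = 64.1387


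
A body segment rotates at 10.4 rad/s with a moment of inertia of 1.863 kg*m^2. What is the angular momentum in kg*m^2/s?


L = I * omega
L = 1.863 * 10.4
L = 19.3752


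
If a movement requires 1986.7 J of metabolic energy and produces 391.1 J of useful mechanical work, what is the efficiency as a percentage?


eta = (W_mech / E_meta) * 100
eta = (391.1 / 1986.7) * 100
ratio = 0.1969
eta = 19.6859


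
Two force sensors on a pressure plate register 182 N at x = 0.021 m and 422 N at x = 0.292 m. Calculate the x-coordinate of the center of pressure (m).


COP_x = (F1*x1 + F2*x2) / (F1 + F2)
COP_x = (182*0.021 + 422*0.292) / (182 + 422)
Numerator = 127.0460
Denominator = 604
COP_x = 0.2103


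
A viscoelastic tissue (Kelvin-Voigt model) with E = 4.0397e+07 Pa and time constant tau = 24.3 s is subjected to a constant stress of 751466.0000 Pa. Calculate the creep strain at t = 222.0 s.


epsilon(t) = (sigma/E) * (1 - exp(-t/tau))
sigma/E = 751466.0000 / 4.0397e+07 = 0.0186
exp(-t/tau) = exp(-222.0 / 24.3) = 1.0774e-04
epsilon = 0.0186 * (1 - 1.0774e-04)
epsilon = 0.0186


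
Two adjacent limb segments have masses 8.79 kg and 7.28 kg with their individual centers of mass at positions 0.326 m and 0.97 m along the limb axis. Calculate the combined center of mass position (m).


COM = (m1*x1 + m2*x2) / (m1 + m2)
COM = (8.79*0.326 + 7.28*0.97) / (8.79 + 7.28)
Numerator = 9.9271
Denominator = 16.0700
COM = 0.6177


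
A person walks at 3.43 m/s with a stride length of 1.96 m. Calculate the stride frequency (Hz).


f = v / stride_length
f = 3.43 / 1.96
f = 1.7500


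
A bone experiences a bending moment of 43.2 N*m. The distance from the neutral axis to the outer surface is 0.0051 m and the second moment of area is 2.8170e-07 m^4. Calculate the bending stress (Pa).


sigma = M * c / I
sigma = 43.2 * 0.0051 / 2.8170e-07
M * c = 0.2203
sigma = 782108.6262


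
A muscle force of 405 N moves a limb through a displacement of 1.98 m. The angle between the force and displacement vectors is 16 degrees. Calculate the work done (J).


W = F * d * cos(theta)
theta = 16 deg = 0.2793 rad
cos(theta) = 0.9613
W = 405 * 1.98 * 0.9613
W = 770.8358


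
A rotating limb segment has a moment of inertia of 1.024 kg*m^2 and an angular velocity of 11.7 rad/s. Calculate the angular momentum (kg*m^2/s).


L = I * omega
L = 1.024 * 11.7
L = 11.9808


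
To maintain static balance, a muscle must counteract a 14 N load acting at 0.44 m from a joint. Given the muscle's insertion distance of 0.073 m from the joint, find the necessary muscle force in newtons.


F_muscle = W * d_load / d_muscle
F_muscle = 14 * 0.44 / 0.073
Numerator = 6.1600
F_muscle = 84.3836


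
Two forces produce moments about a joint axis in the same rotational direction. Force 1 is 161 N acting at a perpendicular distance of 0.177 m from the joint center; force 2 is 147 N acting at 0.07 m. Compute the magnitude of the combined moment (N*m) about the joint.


M = F1 * d1 + F2 * d2
M = 161 * 0.177 + 147 * 0.07
M = 28.4970 + 10.2900
M = 38.7870


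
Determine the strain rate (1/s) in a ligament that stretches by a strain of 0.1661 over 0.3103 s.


strain_rate = delta_strain / delta_t
strain_rate = 0.1661 / 0.3103
strain_rate = 0.5353


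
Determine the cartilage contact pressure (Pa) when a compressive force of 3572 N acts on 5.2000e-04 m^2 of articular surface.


P = F / A
P = 3572 / 5.2000e-04
P = 6.8692e+06


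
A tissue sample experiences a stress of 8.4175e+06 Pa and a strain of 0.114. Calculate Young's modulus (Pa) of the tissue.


E = stress / strain
E = 8.4175e+06 / 0.114
E = 7.3838e+07


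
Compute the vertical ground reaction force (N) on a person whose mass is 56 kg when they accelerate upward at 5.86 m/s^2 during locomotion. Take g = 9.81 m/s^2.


GRF = m * (g + a)
GRF = 56 * (9.81 + 5.86)
GRF = 56 * 15.6700
GRF = 877.5200


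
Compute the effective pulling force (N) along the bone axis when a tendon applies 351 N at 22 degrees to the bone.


F_eff = F_tendon * cos(theta)
theta = 22 deg = 0.3840 rad
cos(theta) = 0.9272
F_eff = 351 * 0.9272
F_eff = 325.4415


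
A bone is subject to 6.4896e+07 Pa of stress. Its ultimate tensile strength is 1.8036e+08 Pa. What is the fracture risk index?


FRI = applied / ultimate
FRI = 6.4896e+07 / 1.8036e+08
FRI = 0.3598


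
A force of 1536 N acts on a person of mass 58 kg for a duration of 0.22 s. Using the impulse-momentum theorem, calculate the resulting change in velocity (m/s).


J = F * dt = 1536 * 0.22 = 337.9200 N*s
delta_v = J / m
delta_v = 337.9200 / 58
delta_v = 5.8262


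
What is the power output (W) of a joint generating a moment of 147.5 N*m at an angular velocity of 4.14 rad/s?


P = M * omega
P = 147.5 * 4.14
P = 610.6500


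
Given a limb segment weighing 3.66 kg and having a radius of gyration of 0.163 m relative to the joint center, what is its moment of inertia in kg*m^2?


I = m * k^2
I = 3.66 * 0.163^2
k^2 = 0.0266
I = 0.0972


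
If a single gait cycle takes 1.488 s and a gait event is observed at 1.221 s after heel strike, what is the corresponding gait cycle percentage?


pct = (event_time / cycle_time) * 100
pct = (1.221 / 1.488) * 100
ratio = 0.8206
pct = 82.0565


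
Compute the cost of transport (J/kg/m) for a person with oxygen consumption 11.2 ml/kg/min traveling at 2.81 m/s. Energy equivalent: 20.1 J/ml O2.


Power per kg = VO2 * 20.1 / 60
Power per kg = 11.2 * 20.1 / 60 = 3.7520 W/kg
Cost = power_per_kg / speed
Cost = 3.7520 / 2.81
Cost = 1.3352


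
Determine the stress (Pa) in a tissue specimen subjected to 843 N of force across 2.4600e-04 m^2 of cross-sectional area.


stress = F / A
stress = 843 / 2.4600e-04
stress = 3.4268e+06


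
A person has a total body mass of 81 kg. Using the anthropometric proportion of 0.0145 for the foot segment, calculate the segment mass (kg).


m_segment = body_mass * fraction
m_segment = 81 * 0.0145
m_segment = 1.1745


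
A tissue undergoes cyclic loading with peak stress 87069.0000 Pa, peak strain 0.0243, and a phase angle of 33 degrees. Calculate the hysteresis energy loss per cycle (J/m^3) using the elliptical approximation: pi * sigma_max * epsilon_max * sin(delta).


E_loss = pi * sigma_max * epsilon_max * sin(delta)
delta = 33 deg = 0.5760 rad
sin(delta) = 0.5446
E_loss = pi * 87069.0000 * 0.0243 * 0.5446
E_loss = 3620.1659


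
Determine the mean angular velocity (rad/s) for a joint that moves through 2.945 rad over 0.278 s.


omega = delta_theta / delta_t
omega = 2.945 / 0.278
omega = 10.5935


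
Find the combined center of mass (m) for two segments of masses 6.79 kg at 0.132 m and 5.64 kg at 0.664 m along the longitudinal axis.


COM = (m1*x1 + m2*x2) / (m1 + m2)
COM = (6.79*0.132 + 5.64*0.664) / (6.79 + 5.64)
Numerator = 4.6412
Denominator = 12.4300
COM = 0.3734


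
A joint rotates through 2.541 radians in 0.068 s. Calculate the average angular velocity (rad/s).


omega = delta_theta / delta_t
omega = 2.541 / 0.068
omega = 37.3676


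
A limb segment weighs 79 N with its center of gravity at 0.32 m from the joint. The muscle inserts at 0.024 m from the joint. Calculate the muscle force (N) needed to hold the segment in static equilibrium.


F_muscle = W * d_load / d_muscle
F_muscle = 79 * 0.32 / 0.024
Numerator = 25.2800
F_muscle = 1053.3333


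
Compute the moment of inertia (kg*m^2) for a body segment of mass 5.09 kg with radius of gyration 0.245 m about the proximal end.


I = m * k^2
I = 5.09 * 0.245^2
k^2 = 0.0600
I = 0.3055


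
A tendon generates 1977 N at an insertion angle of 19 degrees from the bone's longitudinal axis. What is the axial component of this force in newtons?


F_eff = F_tendon * cos(theta)
theta = 19 deg = 0.3316 rad
cos(theta) = 0.9455
F_eff = 1977 * 0.9455
F_eff = 1869.2902


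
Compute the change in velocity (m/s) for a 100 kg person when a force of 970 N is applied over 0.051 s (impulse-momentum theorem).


J = F * dt = 970 * 0.051 = 49.4700 N*s
delta_v = J / m
delta_v = 49.4700 / 100
delta_v = 0.4947


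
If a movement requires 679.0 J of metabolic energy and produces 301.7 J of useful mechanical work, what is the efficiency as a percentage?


eta = (W_mech / E_meta) * 100
eta = (301.7 / 679.0) * 100
ratio = 0.4443
eta = 44.4330


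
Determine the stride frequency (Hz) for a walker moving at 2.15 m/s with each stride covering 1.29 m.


f = v / stride_length
f = 2.15 / 1.29
f = 1.6667


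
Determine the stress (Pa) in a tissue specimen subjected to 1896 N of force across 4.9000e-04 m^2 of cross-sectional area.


stress = F / A
stress = 1896 / 4.9000e-04
stress = 3.8694e+06


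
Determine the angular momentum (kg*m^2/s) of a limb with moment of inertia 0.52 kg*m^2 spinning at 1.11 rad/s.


L = I * omega
L = 0.52 * 1.11
L = 0.5772


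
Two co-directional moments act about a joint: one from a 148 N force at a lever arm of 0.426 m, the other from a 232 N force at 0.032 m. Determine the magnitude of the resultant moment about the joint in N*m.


M = F1 * d1 + F2 * d2
M = 148 * 0.426 + 232 * 0.032
M = 63.0480 + 7.4240
M = 70.4720


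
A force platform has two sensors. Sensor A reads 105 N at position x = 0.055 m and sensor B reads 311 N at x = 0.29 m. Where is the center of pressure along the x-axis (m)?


COP_x = (F1*x1 + F2*x2) / (F1 + F2)
COP_x = (105*0.055 + 311*0.29) / (105 + 311)
Numerator = 95.9650
Denominator = 416
COP_x = 0.2307
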